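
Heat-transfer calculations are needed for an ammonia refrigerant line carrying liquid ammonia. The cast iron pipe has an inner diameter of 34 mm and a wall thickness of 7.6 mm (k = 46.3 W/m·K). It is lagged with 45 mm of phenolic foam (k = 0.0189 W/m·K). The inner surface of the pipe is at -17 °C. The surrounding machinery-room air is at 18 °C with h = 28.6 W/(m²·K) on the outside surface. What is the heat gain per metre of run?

Radial resistances (cylindrical: R_cond = ln(r_o/r_i)/(2πkL), R_conv = 1/(h·2πrL)):
R_cast iron pipe wall = ln(24.6/17)/(2π×46.3×1) = 0.00127 K/W
R_phenolic foam = ln(69.6/24.6)/(2π×0.0189×1) = 8.758 K/W
R_outer film = 1/(h_o·2πr_oL) = 1/(28.6×2π×0.0696×1) = 0.07995 K/W
R_total = 8.839 K/W
Q = ΔT/R_total = 35/8.839

q′ ≈ 3.96 W/m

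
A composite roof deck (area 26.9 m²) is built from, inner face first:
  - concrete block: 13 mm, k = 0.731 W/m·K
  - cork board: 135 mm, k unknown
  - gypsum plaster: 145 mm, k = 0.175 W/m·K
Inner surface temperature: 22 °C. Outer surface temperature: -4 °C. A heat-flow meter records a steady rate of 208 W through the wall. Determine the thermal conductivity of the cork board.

k ≈ 0.0537 W/(m·K)

Thermal resistances in series:
R_concrete block = L/(kA) = 0.013/(0.731×26.9) = 6.611×10^-4 K/W
R_gypsum plaster = L/(kA) = 0.145/(0.175×26.9) = 0.0308 K/W
Sum of known resistances R_other = 0.03146 K/W
Total R = ΔT/Q = 26/208 = 0.125 K/W
R_cork board = R_total − R_other = 0.09354 K/W
k = L/(R·A) = 0.135/(0.09354×26.9)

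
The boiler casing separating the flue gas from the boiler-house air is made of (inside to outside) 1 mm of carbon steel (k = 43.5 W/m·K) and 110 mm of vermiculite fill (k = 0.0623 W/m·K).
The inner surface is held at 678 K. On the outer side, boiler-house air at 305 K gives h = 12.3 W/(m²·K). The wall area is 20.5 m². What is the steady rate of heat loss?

Series thermal resistances:
R_carbon steel = L/(kA) = 0.001/(43.5×20.5) = 1.121×10^-6 K/W
R_vermiculite fill = L/(kA) = 0.11/(0.0623×20.5) = 0.08613 K/W
R_outer film = 1/(h_o·A) = 1/(12.3×20.5) = 0.003966 K/W
R_total = 0.0901 K/W
Q = ΔT / R_total = 373 / 0.0901

Q ≈ 4140 W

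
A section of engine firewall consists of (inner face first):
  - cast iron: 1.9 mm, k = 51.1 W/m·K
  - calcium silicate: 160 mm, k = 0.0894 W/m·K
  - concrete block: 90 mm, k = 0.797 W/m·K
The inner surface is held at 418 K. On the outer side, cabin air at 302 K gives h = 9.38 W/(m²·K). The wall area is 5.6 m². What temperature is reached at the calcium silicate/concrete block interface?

T ≈ 315 K

Treating each layer as a thermal resistance in series:
R_cast iron = L/(kA) = 0.0019/(51.1×5.6) = 6.64×10^-6 K/W
R_calcium silicate = L/(kA) = 0.16/(0.0894×5.6) = 0.3196 K/W
R_concrete block = L/(kA) = 0.09/(0.797×5.6) = 0.02016 K/W
R_outer film = 1/(h_o·A) = 1/(9.38×5.6) = 0.01904 K/W
R_total = 0.3588 K/W;  Q = ΔT/R_total = 116/0.3588 = 323.3 W
T_interface = T_inner − Q·ΣR(inner→interface) = 418 − 323×0.3196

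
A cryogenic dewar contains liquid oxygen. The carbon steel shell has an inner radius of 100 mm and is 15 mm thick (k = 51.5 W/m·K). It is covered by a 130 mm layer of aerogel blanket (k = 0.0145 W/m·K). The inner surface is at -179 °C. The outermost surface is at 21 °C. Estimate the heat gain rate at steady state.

Q ≈ 7.9 W

Radial (spherical) resistances in series:
R_carbon steel shell = (1/0.1 − 1/0.115)/(4π×51.5) = 0.002015 K/W
R_aerogel blanket = (1/0.115 − 1/0.245)/(4π×0.0145) = 25.32 K/W
R_total = 25.32 K/W
Q = ΔT/R_total = 200/25.32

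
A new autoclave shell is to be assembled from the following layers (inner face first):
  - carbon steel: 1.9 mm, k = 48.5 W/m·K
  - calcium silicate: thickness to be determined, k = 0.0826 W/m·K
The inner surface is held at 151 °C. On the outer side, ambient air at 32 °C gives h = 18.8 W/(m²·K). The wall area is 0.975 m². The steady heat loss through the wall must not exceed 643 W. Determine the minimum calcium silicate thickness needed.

L ≈ 10.5 mm

Model the wall as resistances in series:
R_carbon steel = L/(kA) = 0.0019/(48.5×0.975) = 4.018×10^-5 K/W
R_outer film = 1/(h_o·A) = 1/(18.8×0.975) = 0.05456 K/W
Sum of the known resistances R_other = 0.0546 K/W
Required total resistance R_tot = ΔT/Q_allow = 119/643 = 0.1851 K/W
R_calcium silicate = R_tot − R_other = 0.1305 K/W
L = R·k·A = 0.1305×0.0826×0.975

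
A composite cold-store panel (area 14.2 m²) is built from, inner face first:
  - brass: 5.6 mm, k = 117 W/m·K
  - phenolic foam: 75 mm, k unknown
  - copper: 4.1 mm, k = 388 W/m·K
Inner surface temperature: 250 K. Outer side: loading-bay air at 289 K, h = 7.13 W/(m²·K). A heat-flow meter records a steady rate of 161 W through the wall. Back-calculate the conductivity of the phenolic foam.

Series thermal resistances:
R_brass = L/(kA) = 0.0056/(117×14.2) = 3.371×10^-6 K/W
R_copper = L/(kA) = 0.0041/(388×14.2) = 7.442×10^-7 K/W
R_outer film = 1/(h_o·A) = 1/(7.13×14.2) = 0.009877 K/W
Sum of known resistances R_other = 0.009881 K/W
Total R = ΔT/Q = 39/161 = 0.2422 K/W
R_phenolic foam = R_total − R_other = 0.2324 K/W
k = L/(R·A) = 0.075/(0.2324×14.2)

k ≈ 0.0227 W/(m·K)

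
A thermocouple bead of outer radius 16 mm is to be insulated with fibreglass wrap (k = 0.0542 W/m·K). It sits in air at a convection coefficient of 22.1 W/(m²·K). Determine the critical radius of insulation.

For a sphere r_cr = 2k/h = 2×0.0542/22.1
r_cr = 4.9 mm; since the bare radius (16 mm) is above r_cr, any added insulation will reduce heat loss.

r_cr ≈ 4.9 mm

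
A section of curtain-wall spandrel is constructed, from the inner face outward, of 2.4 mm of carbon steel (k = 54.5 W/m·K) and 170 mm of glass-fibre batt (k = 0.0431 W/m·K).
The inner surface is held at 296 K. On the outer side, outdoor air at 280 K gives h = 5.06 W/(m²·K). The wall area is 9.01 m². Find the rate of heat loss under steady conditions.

Treating each layer as a thermal resistance in series:
R_carbon steel = L/(kA) = 0.0024/(54.5×9.01) = 4.888×10^-6 K/W
R_glass-fibre batt = L/(kA) = 0.17/(0.0431×9.01) = 0.4378 K/W
R_outer film = 1/(h_o·A) = 1/(5.06×9.01) = 0.02193 K/W
R_total = 0.4597 K/W
Q = ΔT / R_total = 16 / 0.4597

Q ≈ 34.8 W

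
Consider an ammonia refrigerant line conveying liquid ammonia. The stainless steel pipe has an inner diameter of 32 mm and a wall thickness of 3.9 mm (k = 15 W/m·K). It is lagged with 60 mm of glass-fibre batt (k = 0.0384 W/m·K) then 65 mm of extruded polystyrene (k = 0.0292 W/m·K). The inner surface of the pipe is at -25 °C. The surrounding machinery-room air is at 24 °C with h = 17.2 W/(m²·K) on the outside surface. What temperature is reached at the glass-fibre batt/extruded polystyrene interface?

For a radial system each layer contributes R = ln(r_out/r_in)/(2πkL); films add R = 1/(hA).
R_stainless steel pipe wall = ln(19.9/16)/(2π×15×1) = 0.002314 K/W
R_glass-fibre batt = ln(79.9/19.9)/(2π×0.0384×1) = 5.761 K/W
R_extruded polystyrene = ln(144.9/79.9)/(2π×0.0292×1) = 3.245 K/W
R_outer film = 1/(h_o·2πr_oL) = 1/(17.2×2π×0.1449×1) = 0.06386 K/W
R_total = 9.072 K/W
Q = ΔT/R_total = 49/9.072
Q = 5.4 W/m
T_interface = T_inner + Q·ΣR(inner→interface) = -25 + 5.4×5.764

T ≈ 6.13 °C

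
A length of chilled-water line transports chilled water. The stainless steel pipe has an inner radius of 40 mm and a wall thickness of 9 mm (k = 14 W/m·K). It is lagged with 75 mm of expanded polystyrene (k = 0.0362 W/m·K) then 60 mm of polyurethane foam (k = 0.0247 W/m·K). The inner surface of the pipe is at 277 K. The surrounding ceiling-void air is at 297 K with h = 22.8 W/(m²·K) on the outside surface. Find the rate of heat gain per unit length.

Per-layer cylindrical resistances, series-summed:
R_stainless steel pipe wall = ln(49/40)/(2π×14×1) = 0.002307 K/W
R_expanded polystyrene = ln(124/49)/(2π×0.0362×1) = 4.082 K/W
R_polyurethane foam = ln(184/124)/(2π×0.0247×1) = 2.543 K/W
R_outer film = 1/(h_o·2πr_oL) = 1/(22.8×2π×0.184×1) = 0.03794 K/W
R_total = 6.665 K/W
Q = ΔT/R_total = 20/6.665

q′ ≈ 3 W/m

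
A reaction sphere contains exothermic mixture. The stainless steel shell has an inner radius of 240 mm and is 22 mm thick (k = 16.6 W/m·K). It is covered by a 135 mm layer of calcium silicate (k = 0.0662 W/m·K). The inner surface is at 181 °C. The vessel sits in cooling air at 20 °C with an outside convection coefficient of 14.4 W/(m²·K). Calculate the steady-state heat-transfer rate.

Q ≈ 101 W

For a spherical shell R = (1/r₁ − 1/r₂)/(4πk); film R = 1/(h·4πr²). In series:
R_stainless steel shell = (1/0.24 − 1/0.262)/(4π×16.6) = 0.001677 K/W
R_calcium silicate = (1/0.262 − 1/0.397)/(4π×0.0662) = 1.56 K/W
R_outer film = 1/(h·4πr_o²) = 1/(14.4×4π×0.397²) = 0.03506 K/W
R_total = 1.597 K/W
Q = ΔT/R_total = 161/1.597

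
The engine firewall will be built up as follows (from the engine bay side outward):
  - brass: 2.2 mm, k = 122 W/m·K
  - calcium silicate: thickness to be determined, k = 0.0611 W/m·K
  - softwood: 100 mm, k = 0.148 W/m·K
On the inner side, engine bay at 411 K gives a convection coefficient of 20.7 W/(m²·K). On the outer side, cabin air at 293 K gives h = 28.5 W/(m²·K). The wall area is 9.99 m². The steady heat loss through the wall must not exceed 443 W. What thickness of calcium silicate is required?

Thermal resistances in series:
R_inner film = 1/(h_i·A) = 1/(20.7×9.99) = 0.004836 K/W
R_brass = L/(kA) = 0.0022/(122×9.99) = 1.805×10^-6 K/W
R_softwood = L/(kA) = 0.1/(0.148×9.99) = 0.06764 K/W
R_outer film = 1/(h_o·A) = 1/(28.5×9.99) = 0.003512 K/W
Sum of the known resistances R_other = 0.07599 K/W
Required total resistance R_tot = ΔT/Q_allow = 118/443 = 0.2664 K/W
R_calcium silicate = R_tot − R_other = 0.1904 K/W
L = R·k·A = 0.1904×0.0611×9.99

L ≈ 116 mm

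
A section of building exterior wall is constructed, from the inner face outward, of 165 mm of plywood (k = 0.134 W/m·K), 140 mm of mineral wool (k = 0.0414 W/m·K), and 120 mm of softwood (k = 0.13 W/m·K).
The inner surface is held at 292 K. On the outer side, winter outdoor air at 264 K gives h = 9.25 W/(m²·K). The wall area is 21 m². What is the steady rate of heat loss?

Using the resistance-network approach (series):
R_plywood = L/(kA) = 0.165/(0.134×21) = 0.05864 K/W
R_mineral wool = L/(kA) = 0.14/(0.0414×21) = 0.161 K/W
R_softwood = L/(kA) = 0.12/(0.13×21) = 0.04396 K/W
R_outer film = 1/(h_o·A) = 1/(9.25×21) = 0.005148 K/W
R_total = 0.2688 K/W
Q = ΔT / R_total = 28 / 0.2688

Q ≈ 104 W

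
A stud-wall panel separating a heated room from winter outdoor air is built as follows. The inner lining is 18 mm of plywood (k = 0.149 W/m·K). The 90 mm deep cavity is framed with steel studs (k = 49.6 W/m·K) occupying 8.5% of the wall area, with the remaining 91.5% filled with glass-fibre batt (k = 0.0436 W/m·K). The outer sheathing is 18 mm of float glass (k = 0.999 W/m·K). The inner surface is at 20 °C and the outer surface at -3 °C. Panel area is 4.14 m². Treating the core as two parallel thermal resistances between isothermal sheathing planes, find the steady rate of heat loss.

Q ≈ 595 W

Sheathing layers in series; stud and cavity paths in parallel between them.
R_inner = 0.018/(0.149×4.14) = 0.02918 K/W
R_stud  = 0.09/(49.6×0.085×4.14) = 0.005156 K/W
R_cav   = 0.09/(0.0436×0.915×4.14) = 0.5449 K/W
1/R_core = 1/R_stud + 1/R_cav → R_core = 0.005108 K/W
R_outer = 0.018/(0.999×4.14) = 0.004352 K/W
R_total = 0.03864 K/W
Q = ΔT/R_total = 23/0.03864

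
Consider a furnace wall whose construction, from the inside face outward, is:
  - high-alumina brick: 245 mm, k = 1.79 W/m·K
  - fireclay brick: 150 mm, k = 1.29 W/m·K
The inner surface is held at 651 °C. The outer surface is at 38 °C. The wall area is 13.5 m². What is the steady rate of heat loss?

Series thermal resistances:
R_high-alumina brick = L/(kA) = 0.245/(1.79×13.5) = 0.01014 K/W
R_fireclay brick = L/(kA) = 0.15/(1.29×13.5) = 0.008613 K/W
R_total = 0.01875 K/W
Q = ΔT / R_total = 613 / 0.01875

Q ≈ 32700 W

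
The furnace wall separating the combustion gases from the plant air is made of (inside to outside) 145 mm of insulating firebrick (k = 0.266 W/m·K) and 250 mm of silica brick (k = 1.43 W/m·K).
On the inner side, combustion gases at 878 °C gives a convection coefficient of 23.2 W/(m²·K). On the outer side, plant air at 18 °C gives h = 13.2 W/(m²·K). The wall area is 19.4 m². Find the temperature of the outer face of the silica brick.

Series thermal resistances:
R_inner film = 1/(h_i·A) = 1/(23.2×19.4) = 0.002222 K/W
R_insulating firebrick = L/(kA) = 0.145/(0.266×19.4) = 0.0281 K/W
R_silica brick = L/(kA) = 0.25/(1.43×19.4) = 0.009012 K/W
R_outer film = 1/(h_o·A) = 1/(13.2×19.4) = 0.003905 K/W
R_total = 0.04324 K/W;  Q = ΔT/R_total = 860/0.04324 = 19890 W
T_interface = T_inner − Q·ΣR(inner→interface) = 878 − 19900×0.03933

T ≈ 95.7 °C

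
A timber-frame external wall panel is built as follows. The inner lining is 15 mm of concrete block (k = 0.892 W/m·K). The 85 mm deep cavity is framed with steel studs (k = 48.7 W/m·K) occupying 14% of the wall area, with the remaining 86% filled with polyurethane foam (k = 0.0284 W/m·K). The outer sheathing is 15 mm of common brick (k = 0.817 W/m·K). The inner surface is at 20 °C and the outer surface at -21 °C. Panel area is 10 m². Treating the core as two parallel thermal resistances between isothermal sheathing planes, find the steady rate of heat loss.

Q ≈ 8610 W

Sheathing layers in series; stud and cavity paths in parallel between them.
R_inner = 0.015/(0.892×10) = 0.001682 K/W
R_stud  = 0.085/(48.7×0.14×10) = 0.001247 K/W
R_cav   = 0.085/(0.0284×0.86×10) = 0.348 K/W
1/R_core = 1/R_stud + 1/R_cav → R_core = 0.001242 K/W
R_outer = 0.015/(0.817×10) = 0.001836 K/W
R_total = 0.00476 K/W
Q = ΔT/R_total = 41/0.00476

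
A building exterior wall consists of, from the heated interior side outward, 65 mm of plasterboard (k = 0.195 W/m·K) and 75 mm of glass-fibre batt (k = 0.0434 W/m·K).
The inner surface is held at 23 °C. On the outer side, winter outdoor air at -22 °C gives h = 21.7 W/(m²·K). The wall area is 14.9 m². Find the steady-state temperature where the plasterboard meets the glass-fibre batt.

Using the resistance-network approach (series):
R_plasterboard = L/(kA) = 0.065/(0.195×14.9) = 0.02237 K/W
R_glass-fibre batt = L/(kA) = 0.075/(0.0434×14.9) = 0.116 K/W
R_outer film = 1/(h_o·A) = 1/(21.7×14.9) = 0.003093 K/W
R_total = 0.1414 K/W;  Q = ΔT/R_total = 45/0.1414 = 318.1 W
T_interface = T_inner − Q·ΣR(inner→interface) = 23 − 318×0.02237

T ≈ 15.9 °C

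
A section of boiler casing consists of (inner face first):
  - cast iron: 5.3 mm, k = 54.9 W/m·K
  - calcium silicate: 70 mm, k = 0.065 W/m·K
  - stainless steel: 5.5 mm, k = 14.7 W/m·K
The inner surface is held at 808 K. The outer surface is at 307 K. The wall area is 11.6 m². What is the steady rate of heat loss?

Q ≈ 5390 W

Thermal resistances in series:
R_cast iron = L/(kA) = 0.0053/(54.9×11.6) = 8.322×10^-6 K/W
R_calcium silicate = L/(kA) = 0.07/(0.065×11.6) = 0.09284 K/W
R_stainless steel = L/(kA) = 0.0055/(14.7×11.6) = 3.225×10^-5 K/W
R_total = 0.09288 K/W
Q = ΔT / R_total = 501 / 0.09288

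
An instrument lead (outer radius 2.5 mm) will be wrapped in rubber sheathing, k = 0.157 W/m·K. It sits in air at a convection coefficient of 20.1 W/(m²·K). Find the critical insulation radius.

r_cr ≈ 7.81 mm

For a cylinder r_cr = k/h = 0.157/20.1
r_cr = 7.81 mm; since the bare radius (2.5 mm) is below r_cr, adding a thin layer of insulation will *increase* heat loss.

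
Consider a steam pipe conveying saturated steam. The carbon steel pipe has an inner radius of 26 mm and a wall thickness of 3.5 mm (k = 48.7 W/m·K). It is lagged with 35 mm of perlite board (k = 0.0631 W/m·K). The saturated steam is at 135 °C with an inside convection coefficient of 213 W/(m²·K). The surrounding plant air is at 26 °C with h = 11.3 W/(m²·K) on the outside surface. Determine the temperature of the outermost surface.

T ≈ 36.7 °C

Treating each annulus and film as a series resistance:
R_inner film = 1/(h_i·2πr₁L) = 1/(213×2π×0.026×1) = 0.02874 K/W
R_carbon steel pipe wall = ln(29.5/26)/(2π×48.7×1) = 4.127×10^-4 K/W
R_perlite board = ln(64.5/29.5)/(2π×0.0631×1) = 1.973 K/W
R_outer film = 1/(h_o·2πr_oL) = 1/(11.3×2π×0.0645×1) = 0.2184 K/W
R_total = 2.221 K/W
Q = ΔT/R_total = 109/2.221
Q = 49.1 W/m
T_interface = T_inner − Q·ΣR(inner→interface) = 135 − 49.1×2.002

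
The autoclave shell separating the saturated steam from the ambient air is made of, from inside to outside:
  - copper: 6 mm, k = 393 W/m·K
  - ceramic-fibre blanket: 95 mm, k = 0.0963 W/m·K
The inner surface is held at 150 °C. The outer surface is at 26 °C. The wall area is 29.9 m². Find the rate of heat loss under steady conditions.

Q ≈ 3760 W

Using the resistance-network approach (series):
R_copper = L/(kA) = 0.006/(393×29.9) = 5.106×10^-7 K/W
R_ceramic-fibre blanket = L/(kA) = 0.095/(0.0963×29.9) = 0.03299 K/W
R_total = 0.03299 K/W
Q = ΔT / R_total = 124 / 0.03299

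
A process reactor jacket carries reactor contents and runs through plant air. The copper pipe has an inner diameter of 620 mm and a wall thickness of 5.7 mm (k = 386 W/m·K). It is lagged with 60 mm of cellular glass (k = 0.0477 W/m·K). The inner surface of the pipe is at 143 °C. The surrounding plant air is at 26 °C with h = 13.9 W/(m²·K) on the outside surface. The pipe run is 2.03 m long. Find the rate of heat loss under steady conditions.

Q ≈ 389 W

Radial resistances (cylindrical: R_cond = ln(r_o/r_i)/(2πkL), R_conv = 1/(h·2πrL)):
R_copper pipe wall = ln(315.7/310)/(2π×386×2.03) = 3.701×10^-6 K/W
R_cellular glass = ln(375.7/315.7)/(2π×0.0477×2.03) = 0.286 K/W
R_outer film = 1/(h_o·2πr_oL) = 1/(13.9×2π×0.3757×2.03) = 0.01501 K/W
R_total = 0.301 K/W
Q = ΔT/R_total = 117/0.301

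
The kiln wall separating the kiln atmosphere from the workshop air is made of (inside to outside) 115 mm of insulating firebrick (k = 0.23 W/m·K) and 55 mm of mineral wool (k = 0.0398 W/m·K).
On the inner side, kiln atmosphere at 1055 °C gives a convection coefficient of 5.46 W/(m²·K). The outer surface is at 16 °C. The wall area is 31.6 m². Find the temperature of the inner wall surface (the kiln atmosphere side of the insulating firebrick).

Using the resistance-network approach (series):
R_inner film = 1/(h_i·A) = 1/(5.46×31.6) = 0.005796 K/W
R_insulating firebrick = L/(kA) = 0.115/(0.23×31.6) = 0.01582 K/W
R_mineral wool = L/(kA) = 0.055/(0.0398×31.6) = 0.04373 K/W
R_total = 0.06535 K/W;  Q = ΔT/R_total = 1039/0.06535 = 15900 W
T_interface = T_inner − Q·ΣR(inner→interface) = 1055 − 15900×0.005796

T ≈ 963 °C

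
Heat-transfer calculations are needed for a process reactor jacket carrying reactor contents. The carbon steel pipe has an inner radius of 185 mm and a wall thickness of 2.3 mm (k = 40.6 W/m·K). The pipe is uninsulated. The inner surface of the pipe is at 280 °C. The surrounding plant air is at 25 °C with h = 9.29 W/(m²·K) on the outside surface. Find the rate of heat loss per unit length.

Treating each annulus and film as a series resistance:
R_carbon steel pipe wall = ln(187.3/185)/(2π×40.6×1) = 4.844×10^-5 K/W
R_outer film = 1/(h_o·2πr_oL) = 1/(9.29×2π×0.1873×1) = 0.09147 K/W
R_total = 0.09152 K/W
Q = ΔT/R_total = 255/0.09152

q′ ≈ 2790 W/m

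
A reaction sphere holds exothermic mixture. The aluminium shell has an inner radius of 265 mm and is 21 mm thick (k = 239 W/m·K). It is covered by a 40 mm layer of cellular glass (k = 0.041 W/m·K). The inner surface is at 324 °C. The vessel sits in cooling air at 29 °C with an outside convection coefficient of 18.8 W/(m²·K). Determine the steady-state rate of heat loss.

Spherical conduction: R = (1/r_in − 1/r_out)/(4πk) per layer; series-sum.
R_aluminium shell = (1/0.265 − 1/0.286)/(4π×239) = 9.226×10^-5 K/W
R_cellular glass = (1/0.286 − 1/0.326)/(4π×0.041) = 0.8327 K/W
R_outer film = 1/(h·4πr_o²) = 1/(18.8×4π×0.326²) = 0.03983 K/W
R_total = 0.8726 K/W
Q = ΔT/R_total = 295/0.8726

Q ≈ 338 W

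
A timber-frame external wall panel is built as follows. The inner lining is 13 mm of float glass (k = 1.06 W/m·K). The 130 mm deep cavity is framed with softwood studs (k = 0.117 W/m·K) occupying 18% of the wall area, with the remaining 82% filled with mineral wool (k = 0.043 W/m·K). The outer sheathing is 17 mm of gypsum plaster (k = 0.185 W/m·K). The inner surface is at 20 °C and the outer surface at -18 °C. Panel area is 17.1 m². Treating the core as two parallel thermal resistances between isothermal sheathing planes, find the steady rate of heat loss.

Sheathing layers in series; stud and cavity paths in parallel between them.
R_inner = 0.013/(1.06×17.1) = 7.172×10^-4 K/W
R_stud  = 0.13/(0.117×0.18×17.1) = 0.361 K/W
R_cav   = 0.13/(0.043×0.82×17.1) = 0.2156 K/W
1/R_core = 1/R_stud + 1/R_cav → R_core = 0.135 K/W
R_outer = 0.017/(0.185×17.1) = 0.005374 K/W
R_total = 0.1411 K/W
Q = ΔT/R_total = 38/0.1411

Q ≈ 269 W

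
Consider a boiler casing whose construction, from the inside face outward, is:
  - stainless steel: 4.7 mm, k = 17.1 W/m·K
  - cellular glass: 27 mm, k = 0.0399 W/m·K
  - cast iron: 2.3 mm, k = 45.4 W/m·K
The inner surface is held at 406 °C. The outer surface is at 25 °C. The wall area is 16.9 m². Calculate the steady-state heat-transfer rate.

Q ≈ 9510 W

Using the resistance-network approach (series):
R_stainless steel = L/(kA) = 0.0047/(17.1×16.9) = 1.626×10^-5 K/W
R_cellular glass = L/(kA) = 0.027/(0.0399×16.9) = 0.04004 K/W
R_cast iron = L/(kA) = 0.0023/(45.4×16.9) = 2.998×10^-6 K/W
R_total = 0.04006 K/W
Q = ΔT / R_total = 381 / 0.04006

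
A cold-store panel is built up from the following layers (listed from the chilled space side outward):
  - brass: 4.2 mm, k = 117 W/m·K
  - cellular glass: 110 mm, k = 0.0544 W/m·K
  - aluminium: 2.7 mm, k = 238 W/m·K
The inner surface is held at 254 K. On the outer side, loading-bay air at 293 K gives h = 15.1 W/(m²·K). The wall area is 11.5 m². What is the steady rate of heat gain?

Q ≈ 215 W

Series thermal resistances:
R_brass = L/(kA) = 0.0042/(117×11.5) = 3.122×10^-6 K/W
R_cellular glass = L/(kA) = 0.11/(0.0544×11.5) = 0.1758 K/W
R_aluminium = L/(kA) = 0.0027/(238×11.5) = 9.865×10^-7 K/W
R_outer film = 1/(h_o·A) = 1/(15.1×11.5) = 0.005759 K/W
R_total = 0.1816 K/W
Q = ΔT / R_total = 39 / 0.1816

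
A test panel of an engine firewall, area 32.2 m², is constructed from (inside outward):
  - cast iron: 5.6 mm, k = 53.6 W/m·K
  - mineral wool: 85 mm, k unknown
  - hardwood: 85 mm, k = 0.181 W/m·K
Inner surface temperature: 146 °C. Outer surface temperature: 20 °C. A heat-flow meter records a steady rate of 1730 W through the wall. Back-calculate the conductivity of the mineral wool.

Thermal resistances in series:
R_cast iron = L/(kA) = 0.0056/(53.6×32.2) = 3.245×10^-6 K/W
R_hardwood = L/(kA) = 0.085/(0.181×32.2) = 0.01458 K/W
Sum of known resistances R_other = 0.01459 K/W
Total R = ΔT/Q = 126/1730 = 0.07283 K/W
R_mineral wool = R_total − R_other = 0.05824 K/W
k = L/(R·A) = 0.085/(0.05824×32.2)

k ≈ 0.0453 W/(m·K)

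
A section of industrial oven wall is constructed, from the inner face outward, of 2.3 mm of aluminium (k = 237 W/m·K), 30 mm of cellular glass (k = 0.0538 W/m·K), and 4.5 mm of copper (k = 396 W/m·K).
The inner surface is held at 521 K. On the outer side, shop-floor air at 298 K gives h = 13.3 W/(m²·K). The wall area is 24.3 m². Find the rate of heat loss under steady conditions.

Q ≈ 8560 W

Using the resistance-network approach (series):
R_aluminium = L/(kA) = 0.0023/(237×24.3) = 3.994×10^-7 K/W
R_cellular glass = L/(kA) = 0.03/(0.0538×24.3) = 0.02295 K/W
R_copper = L/(kA) = 0.0045/(396×24.3) = 4.676×10^-7 K/W
R_outer film = 1/(h_o·A) = 1/(13.3×24.3) = 0.003094 K/W
R_total = 0.02604 K/W
Q = ΔT / R_total = 223 / 0.02604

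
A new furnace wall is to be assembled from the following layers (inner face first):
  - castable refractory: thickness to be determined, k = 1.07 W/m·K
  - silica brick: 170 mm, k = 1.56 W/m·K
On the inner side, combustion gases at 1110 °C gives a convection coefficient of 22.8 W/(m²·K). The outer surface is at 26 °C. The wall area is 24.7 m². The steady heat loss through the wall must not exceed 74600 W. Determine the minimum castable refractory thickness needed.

Model the wall as resistances in series:
R_inner film = 1/(h_i·A) = 1/(22.8×24.7) = 0.001776 K/W
R_silica brick = L/(kA) = 0.17/(1.56×24.7) = 0.004412 K/W
Sum of the known resistances R_other = 0.006188 K/W
Required total resistance R_tot = ΔT/Q_allow = 1084/74600 = 0.01453 K/W
R_castable refractory = R_tot − R_other = 0.008343 K/W
L = R·k·A = 0.008343×1.07×24.7

L ≈ 221 mm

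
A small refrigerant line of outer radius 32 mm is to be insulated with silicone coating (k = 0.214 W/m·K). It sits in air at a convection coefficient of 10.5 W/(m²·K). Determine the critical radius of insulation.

r_cr ≈ 20.4 mm

For a cylinder r_cr = k/h = 0.214/10.5
r_cr = 20.4 mm; since the bare radius (32 mm) is above r_cr, any added insulation will reduce heat loss.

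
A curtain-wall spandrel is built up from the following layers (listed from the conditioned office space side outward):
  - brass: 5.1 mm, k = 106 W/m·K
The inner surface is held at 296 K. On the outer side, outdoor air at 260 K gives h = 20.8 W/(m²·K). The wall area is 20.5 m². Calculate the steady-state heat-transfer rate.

Q ≈ 15300 W

Series thermal resistances:
R_brass = L/(kA) = 0.0051/(106×20.5) = 2.347×10^-6 K/W
R_outer film = 1/(h_o·A) = 1/(20.8×20.5) = 0.002345 K/W
R_total = 0.002348 K/W
Q = ΔT / R_total = 36 / 0.002348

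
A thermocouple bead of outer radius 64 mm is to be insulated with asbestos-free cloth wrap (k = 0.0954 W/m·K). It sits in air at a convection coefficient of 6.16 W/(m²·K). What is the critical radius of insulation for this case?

r_cr ≈ 31 mm

For a sphere r_cr = 2k/h = 2×0.0954/6.16
r_cr = 31 mm; since the bare radius (64 mm) is above r_cr, any added insulation will reduce heat loss.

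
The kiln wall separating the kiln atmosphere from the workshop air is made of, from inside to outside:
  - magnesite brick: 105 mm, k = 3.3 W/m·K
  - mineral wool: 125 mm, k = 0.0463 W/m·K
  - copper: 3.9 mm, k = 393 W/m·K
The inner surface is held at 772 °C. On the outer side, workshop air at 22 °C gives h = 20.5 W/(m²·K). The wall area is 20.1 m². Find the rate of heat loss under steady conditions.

Using the resistance-network approach (series):
R_magnesite brick = L/(kA) = 0.105/(3.3×20.1) = 0.001583 K/W
R_mineral wool = L/(kA) = 0.125/(0.0463×20.1) = 0.1343 K/W
R_copper = L/(kA) = 0.0039/(393×20.1) = 4.937×10^-7 K/W
R_outer film = 1/(h_o·A) = 1/(20.5×20.1) = 0.002427 K/W
R_total = 0.1383 K/W
Q = ΔT / R_total = 750 / 0.1383

Q ≈ 5420 W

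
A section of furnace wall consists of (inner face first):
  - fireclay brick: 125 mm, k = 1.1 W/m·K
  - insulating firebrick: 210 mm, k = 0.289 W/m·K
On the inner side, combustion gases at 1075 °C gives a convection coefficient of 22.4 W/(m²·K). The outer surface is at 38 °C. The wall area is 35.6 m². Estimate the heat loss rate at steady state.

Series thermal resistances:
R_inner film = 1/(h_i·A) = 1/(22.4×35.6) = 0.001254 K/W
R_fireclay brick = L/(kA) = 0.125/(1.1×35.6) = 0.003192 K/W
R_insulating firebrick = L/(kA) = 0.21/(0.289×35.6) = 0.02041 K/W
R_total = 0.02486 K/W
Q = ΔT / R_total = 1037 / 0.02486

Q ≈ 41700 W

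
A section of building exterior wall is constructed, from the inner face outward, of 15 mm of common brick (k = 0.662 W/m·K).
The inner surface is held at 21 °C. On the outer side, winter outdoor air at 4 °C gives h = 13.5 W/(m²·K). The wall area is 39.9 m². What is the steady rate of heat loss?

Q ≈ 7010 W

Series thermal resistances:
R_common brick = L/(kA) = 0.015/(0.662×39.9) = 5.679×10^-4 K/W
R_outer film = 1/(h_o·A) = 1/(13.5×39.9) = 0.001856 K/W
R_total = 0.002424 K/W
Q = ΔT / R_total = 17 / 0.002424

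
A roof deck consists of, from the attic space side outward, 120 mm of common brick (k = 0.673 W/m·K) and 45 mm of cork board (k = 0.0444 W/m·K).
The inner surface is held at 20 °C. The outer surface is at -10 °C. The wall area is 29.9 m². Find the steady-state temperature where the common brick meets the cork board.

Series thermal resistances:
R_common brick = L/(kA) = 0.12/(0.673×29.9) = 0.005963 K/W
R_cork board = L/(kA) = 0.045/(0.0444×29.9) = 0.0339 K/W
R_total = 0.03986 K/W;  Q = ΔT/R_total = 30/0.03986 = 752.6 W
T_interface = T_inner − Q·ΣR(inner→interface) = 20 − 753×0.005963

T ≈ 15.5 °C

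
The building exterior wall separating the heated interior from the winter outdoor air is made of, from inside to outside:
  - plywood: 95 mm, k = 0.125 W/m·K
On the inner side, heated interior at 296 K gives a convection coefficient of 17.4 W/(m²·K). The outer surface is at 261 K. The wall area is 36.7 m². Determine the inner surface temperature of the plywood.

Treating each layer as a thermal resistance in series:
R_inner film = 1/(h_i·A) = 1/(17.4×36.7) = 0.001566 K/W
R_plywood = L/(kA) = 0.095/(0.125×36.7) = 0.02071 K/W
R_total = 0.02227 K/W;  Q = ΔT/R_total = 35/0.02227 = 1571 W
T_interface = T_inner − Q·ΣR(inner→interface) = 296 − 1570×0.001566

T ≈ 294 K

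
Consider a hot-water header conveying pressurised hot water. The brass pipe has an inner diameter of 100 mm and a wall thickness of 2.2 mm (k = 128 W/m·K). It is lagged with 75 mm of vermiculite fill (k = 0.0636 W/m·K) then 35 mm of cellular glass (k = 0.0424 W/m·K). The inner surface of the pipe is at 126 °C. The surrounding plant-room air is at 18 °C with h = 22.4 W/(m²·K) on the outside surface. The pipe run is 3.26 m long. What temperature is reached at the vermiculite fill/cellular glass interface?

T ≈ 50.4 °C

Cylindrical conduction, so R = ln(r₂/r₁)/(2πkL) per layer, in series:
R_brass pipe wall = ln(52.2/50)/(2π×128×3.26) = 1.642×10^-5 K/W
R_vermiculite fill = ln(127.2/52.2)/(2π×0.0636×3.26) = 0.6837 K/W
R_cellular glass = ln(162.2/127.2)/(2π×0.0424×3.26) = 0.2799 K/W
R_outer film = 1/(h_o·2πr_oL) = 1/(22.4×2π×0.1622×3.26) = 0.01344 K/W
R_total = 0.977 K/W
Q = ΔT/R_total = 108/0.977
Q = 111 W
T_interface = T_inner − Q·ΣR(inner→interface) = 126 − 111×0.6837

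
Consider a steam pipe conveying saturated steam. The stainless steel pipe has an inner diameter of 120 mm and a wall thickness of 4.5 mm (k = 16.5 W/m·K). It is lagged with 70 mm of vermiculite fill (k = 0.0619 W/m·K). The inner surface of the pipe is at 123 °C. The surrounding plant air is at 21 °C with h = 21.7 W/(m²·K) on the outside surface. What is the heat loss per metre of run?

Treating each annulus and film as a series resistance:
R_stainless steel pipe wall = ln(64.5/60)/(2π×16.5×1) = 6.976×10^-4 K/W
R_vermiculite fill = ln(134.5/64.5)/(2π×0.0619×1) = 1.89 K/W
R_outer film = 1/(h_o·2πr_oL) = 1/(21.7×2π×0.1345×1) = 0.05453 K/W
R_total = 1.945 K/W
Q = ΔT/R_total = 102/1.945

q′ ≈ 52.4 W/m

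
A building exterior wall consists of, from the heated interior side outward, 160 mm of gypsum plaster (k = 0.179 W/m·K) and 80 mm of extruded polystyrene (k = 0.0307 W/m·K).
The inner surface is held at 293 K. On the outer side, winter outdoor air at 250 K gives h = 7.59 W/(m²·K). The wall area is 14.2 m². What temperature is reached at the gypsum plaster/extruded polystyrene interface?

T ≈ 282 K

Thermal resistances in series:
R_gypsum plaster = L/(kA) = 0.16/(0.179×14.2) = 0.06295 K/W
R_extruded polystyrene = L/(kA) = 0.08/(0.0307×14.2) = 0.1835 K/W
R_outer film = 1/(h_o·A) = 1/(7.59×14.2) = 0.009278 K/W
R_total = 0.2557 K/W;  Q = ΔT/R_total = 43/0.2557 = 168.1 W
T_interface = T_inner − Q·ΣR(inner→interface) = 293 − 168×0.06295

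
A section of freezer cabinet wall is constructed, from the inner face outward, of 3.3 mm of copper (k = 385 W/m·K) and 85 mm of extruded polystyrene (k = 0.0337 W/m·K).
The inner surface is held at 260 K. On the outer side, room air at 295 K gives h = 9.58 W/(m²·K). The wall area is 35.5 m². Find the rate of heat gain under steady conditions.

Thermal resistances in series:
R_copper = L/(kA) = 0.0033/(385×35.5) = 2.414×10^-7 K/W
R_extruded polystyrene = L/(kA) = 0.085/(0.0337×35.5) = 0.07105 K/W
R_outer film = 1/(h_o·A) = 1/(9.58×35.5) = 0.00294 K/W
R_total = 0.07399 K/W
Q = ΔT / R_total = 35 / 0.07399

Q ≈ 473 W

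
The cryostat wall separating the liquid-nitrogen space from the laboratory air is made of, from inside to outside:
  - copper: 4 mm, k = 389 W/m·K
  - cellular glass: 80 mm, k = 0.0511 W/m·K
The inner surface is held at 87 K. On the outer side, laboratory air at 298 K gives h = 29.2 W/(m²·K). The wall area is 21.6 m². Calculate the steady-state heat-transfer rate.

Q ≈ 2850 W

Using the resistance-network approach (series):
R_copper = L/(kA) = 0.004/(389×21.6) = 4.761×10^-7 K/W
R_cellular glass = L/(kA) = 0.08/(0.0511×21.6) = 0.07248 K/W
R_outer film = 1/(h_o·A) = 1/(29.2×21.6) = 0.001585 K/W
R_total = 0.07407 K/W
Q = ΔT / R_total = 211 / 0.07407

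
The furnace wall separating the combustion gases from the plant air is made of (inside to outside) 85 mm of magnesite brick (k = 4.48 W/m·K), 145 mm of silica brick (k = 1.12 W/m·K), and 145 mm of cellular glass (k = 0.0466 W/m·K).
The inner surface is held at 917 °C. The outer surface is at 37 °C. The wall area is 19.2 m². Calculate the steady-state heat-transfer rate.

Q ≈ 5180 W

Treating each layer as a thermal resistance in series:
R_magnesite brick = L/(kA) = 0.085/(4.48×19.2) = 9.882×10^-4 K/W
R_silica brick = L/(kA) = 0.145/(1.12×19.2) = 0.006743 K/W
R_cellular glass = L/(kA) = 0.145/(0.0466×19.2) = 0.1621 K/W
R_total = 0.1698 K/W
Q = ΔT / R_total = 880 / 0.1698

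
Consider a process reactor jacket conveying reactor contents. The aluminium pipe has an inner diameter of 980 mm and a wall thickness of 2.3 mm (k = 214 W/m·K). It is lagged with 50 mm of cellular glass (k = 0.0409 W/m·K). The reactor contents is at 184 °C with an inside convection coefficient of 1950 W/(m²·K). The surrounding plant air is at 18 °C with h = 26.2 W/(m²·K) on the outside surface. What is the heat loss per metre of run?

q′ ≈ 428 W/m

For a radial system each layer contributes R = ln(r_out/r_in)/(2πkL); films add R = 1/(hA).
R_inner film = 1/(h_i·2πr₁L) = 1/(1950×2π×0.49×1) = 1.666×10^-4 K/W
R_aluminium pipe wall = ln(492.3/490)/(2π×214×1) = 3.483×10^-6 K/W
R_cellular glass = ln(542.3/492.3)/(2π×0.0409×1) = 0.3764 K/W
R_outer film = 1/(h_o·2πr_oL) = 1/(26.2×2π×0.5423×1) = 0.0112 K/W
R_total = 0.3878 K/W
Q = ΔT/R_total = 166/0.3878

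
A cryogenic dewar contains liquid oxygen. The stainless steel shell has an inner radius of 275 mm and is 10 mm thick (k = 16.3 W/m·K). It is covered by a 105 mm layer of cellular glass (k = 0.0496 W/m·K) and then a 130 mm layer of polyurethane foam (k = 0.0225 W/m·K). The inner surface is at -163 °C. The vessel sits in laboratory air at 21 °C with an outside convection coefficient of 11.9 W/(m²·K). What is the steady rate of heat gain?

For a spherical shell R = (1/r₁ − 1/r₂)/(4πk); film R = 1/(h·4πr²). In series:
R_stainless steel shell = (1/0.275 − 1/0.285)/(4π×16.3) = 6.229×10^-4 K/W
R_cellular glass = (1/0.285 − 1/0.39)/(4π×0.0496) = 1.516 K/W
R_polyurethane foam = (1/0.39 − 1/0.52)/(4π×0.0225) = 2.267 K/W
R_outer film = 1/(h·4πr_o²) = 1/(11.9×4π×0.52²) = 0.02473 K/W
R_total = 3.808 K/W
Q = ΔT/R_total = 184/3.808

Q ≈ 48.3 W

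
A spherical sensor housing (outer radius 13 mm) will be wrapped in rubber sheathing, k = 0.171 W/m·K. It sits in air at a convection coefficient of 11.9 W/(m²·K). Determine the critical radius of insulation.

For a sphere r_cr = 2k/h = 2×0.171/11.9
r_cr = 28.7 mm; since the bare radius (13 mm) is below r_cr, adding a thin layer of insulation will *increase* heat loss.

r_cr ≈ 28.7 mm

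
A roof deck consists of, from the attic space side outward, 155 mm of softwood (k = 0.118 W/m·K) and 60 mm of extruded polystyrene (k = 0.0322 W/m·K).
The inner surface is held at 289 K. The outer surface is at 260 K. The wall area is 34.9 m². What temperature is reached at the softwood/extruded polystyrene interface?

Series thermal resistances:
R_softwood = L/(kA) = 0.155/(0.118×34.9) = 0.03764 K/W
R_extruded polystyrene = L/(kA) = 0.06/(0.0322×34.9) = 0.05339 K/W
R_total = 0.09103 K/W;  Q = ΔT/R_total = 29/0.09103 = 318.6 W
T_interface = T_inner − Q·ΣR(inner→interface) = 289 − 319×0.03764

T ≈ 277 K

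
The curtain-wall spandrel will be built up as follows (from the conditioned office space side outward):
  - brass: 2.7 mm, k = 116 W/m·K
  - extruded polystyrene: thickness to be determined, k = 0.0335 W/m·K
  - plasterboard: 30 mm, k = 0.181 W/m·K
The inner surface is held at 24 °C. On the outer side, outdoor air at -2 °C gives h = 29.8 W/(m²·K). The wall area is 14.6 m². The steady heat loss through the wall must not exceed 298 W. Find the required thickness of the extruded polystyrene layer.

Using the resistance-network approach (series):
R_brass = L/(kA) = 0.0027/(116×14.6) = 1.594×10^-6 K/W
R_plasterboard = L/(kA) = 0.03/(0.181×14.6) = 0.01135 K/W
R_outer film = 1/(h_o·A) = 1/(29.8×14.6) = 0.002298 K/W
Sum of the known resistances R_other = 0.01365 K/W
Required total resistance R_tot = ΔT/Q_allow = 26/298 = 0.08725 K/W
R_extruded polystyrene = R_tot − R_other = 0.0736 K/W
L = R·k·A = 0.0736×0.0335×14.6

L ≈ 36 mm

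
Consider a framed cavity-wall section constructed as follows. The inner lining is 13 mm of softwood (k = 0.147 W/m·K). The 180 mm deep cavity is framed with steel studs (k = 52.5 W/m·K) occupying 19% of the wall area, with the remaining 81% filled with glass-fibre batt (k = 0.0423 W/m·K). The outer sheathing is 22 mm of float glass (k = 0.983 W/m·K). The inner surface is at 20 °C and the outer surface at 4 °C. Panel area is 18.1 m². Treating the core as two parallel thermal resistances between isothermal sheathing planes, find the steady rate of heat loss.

Sheathing layers in series; stud and cavity paths in parallel between them.
R_inner = 0.013/(0.147×18.1) = 0.004886 K/W
R_stud  = 0.18/(52.5×0.19×18.1) = 9.97×10^-4 K/W
R_cav   = 0.18/(0.0423×0.81×18.1) = 0.2902 K/W
1/R_core = 1/R_stud + 1/R_cav → R_core = 9.936×10^-4 K/W
R_outer = 0.022/(0.983×18.1) = 0.001236 K/W
R_total = 0.007116 K/W
Q = ΔT/R_total = 16/0.007116

Q ≈ 2250 W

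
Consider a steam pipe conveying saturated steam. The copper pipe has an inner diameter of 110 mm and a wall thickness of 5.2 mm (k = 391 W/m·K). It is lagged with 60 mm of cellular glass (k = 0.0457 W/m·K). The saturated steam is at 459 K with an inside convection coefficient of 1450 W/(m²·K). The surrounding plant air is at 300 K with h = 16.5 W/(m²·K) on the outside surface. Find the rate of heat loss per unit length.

Treating each annulus and film as a series resistance:
R_inner film = 1/(h_i·2πr₁L) = 1/(1450×2π×0.055×1) = 0.001996 K/W
R_copper pipe wall = ln(60.2/55)/(2π×391×1) = 3.677×10^-5 K/W
R_cellular glass = ln(120.2/60.2)/(2π×0.0457×1) = 2.408 K/W
R_outer film = 1/(h_o·2πr_oL) = 1/(16.5×2π×0.1202×1) = 0.08025 K/W
R_total = 2.49 K/W
Q = ΔT/R_total = 159/2.49

q′ ≈ 63.8 W/m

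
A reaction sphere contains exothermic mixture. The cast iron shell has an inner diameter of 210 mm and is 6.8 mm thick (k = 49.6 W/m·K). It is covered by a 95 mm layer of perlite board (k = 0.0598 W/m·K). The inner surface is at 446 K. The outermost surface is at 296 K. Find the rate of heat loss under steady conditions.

Q ≈ 27.4 W

Each spherical layer contributes R = (1/r_i − 1/r_o)/(4πk):
R_cast iron shell = (1/0.105 − 1/0.1118)/(4π×49.6) = 9.294×10^-4 K/W
R_perlite board = (1/0.1118 − 1/0.2068)/(4π×0.0598) = 5.468 K/W
R_total = 5.469 K/W
Q = ΔT/R_total = 150/5.469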